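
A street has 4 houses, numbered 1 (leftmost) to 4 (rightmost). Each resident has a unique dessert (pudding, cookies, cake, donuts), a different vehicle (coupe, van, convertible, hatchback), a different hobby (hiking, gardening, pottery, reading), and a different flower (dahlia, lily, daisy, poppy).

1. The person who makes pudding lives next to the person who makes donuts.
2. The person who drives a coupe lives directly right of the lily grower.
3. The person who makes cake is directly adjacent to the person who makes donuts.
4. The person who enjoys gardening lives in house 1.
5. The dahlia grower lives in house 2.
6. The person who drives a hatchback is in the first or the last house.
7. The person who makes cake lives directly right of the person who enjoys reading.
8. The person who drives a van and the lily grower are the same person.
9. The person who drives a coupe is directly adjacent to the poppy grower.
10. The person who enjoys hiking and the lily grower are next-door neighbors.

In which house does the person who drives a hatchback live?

Clue 4: the person who enjoys gardening is in house 1.
The dahlia grower is in house 2 (clue 5).
The only flower still possible for house 4 is daisy.
The person who makes cake is narrowed to house 3 or 4; consider each.
Placing it in house 3 leads to a contradiction, so it's in house 4.
The person who makes donuts is in house 3 (clue 3).
By clue 7, the person who enjoys reading is in house 3.
By clue 1, the person who makes pudding is in house 2.
So house 1 gets cookies for dessert.
The person who drives a coupe is narrowed to house 2 or 4; consider each.
Placing it in house 4 leads to a contradiction, so it's in house 2.
Clue 2: the lily grower is in house 1.
By clue 8, the person who drives a van is in house 1.
From clue 10, the person who enjoys hiking must be in house 2.
The only vehicle still possible for house 3 is convertible.
So house 4 gets hatchback for vehicle.
So house 4 gets pottery for hobby.
The only flower still possible for house 3 is poppy.
So: house 1 = cookies/van/gardening/lily, house 2 = pudding/coupe/hiking/dahlia, house 3 = donuts/convertible/reading/poppy, house 4 = cake/hatchback/pottery/daisy.

4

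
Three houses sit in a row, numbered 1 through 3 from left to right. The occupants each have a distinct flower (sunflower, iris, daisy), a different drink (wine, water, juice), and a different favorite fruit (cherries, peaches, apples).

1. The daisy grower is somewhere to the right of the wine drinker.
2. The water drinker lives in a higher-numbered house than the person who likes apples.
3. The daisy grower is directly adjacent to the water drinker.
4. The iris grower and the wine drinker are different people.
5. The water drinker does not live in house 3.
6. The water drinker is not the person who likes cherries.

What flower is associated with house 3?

daisy

The water drinker is in house 2 (clue 5).
That leaves juice as the drink for house 3.
From clue 2, the person who likes apples must be in house 1.
From clue 3, the daisy grower must be in house 3.
House 1 flower: only sunflower fits.
House 2 flower: only iris fits.
House 1's drink must be wine (nothing else left).
The only favorite fruit still possible for house 2 is peaches.
The only favorite fruit still possible for house 3 is cherries.
So: house 1 = sunflower/wine/apples, house 2 = iris/water/peaches, house 3 = daisy/juice/cherries.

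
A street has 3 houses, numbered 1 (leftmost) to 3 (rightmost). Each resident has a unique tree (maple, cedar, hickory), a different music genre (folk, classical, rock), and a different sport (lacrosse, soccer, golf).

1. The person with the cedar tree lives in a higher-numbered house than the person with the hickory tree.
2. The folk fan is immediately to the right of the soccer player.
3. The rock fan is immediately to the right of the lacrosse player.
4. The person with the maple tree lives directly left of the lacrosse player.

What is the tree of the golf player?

cedar

Clue 4: the person with the maple tree is in house 1.
From clue 4, the lacrosse player must be in house 2.
The only tree still possible for house 2 is hickory.
House 3's tree must be cedar (nothing else left).
The only music genre still possible for house 1 is classical.
House 1's sport must be soccer (nothing else left).
That leaves golf as the sport for house 3.
Clue 2 places the folk fan in house 2.
Clue 3 places the rock fan in house 3.
So: house 1 = maple/classical/soccer, house 2 = hickory/folk/lacrosse, house 3 = cedar/rock/golf.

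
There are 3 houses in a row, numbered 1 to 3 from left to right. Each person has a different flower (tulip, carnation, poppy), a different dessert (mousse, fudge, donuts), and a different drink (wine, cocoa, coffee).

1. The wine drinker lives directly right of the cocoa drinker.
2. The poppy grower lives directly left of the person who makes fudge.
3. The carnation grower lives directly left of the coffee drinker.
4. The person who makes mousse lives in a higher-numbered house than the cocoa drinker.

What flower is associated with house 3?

tulip

The only flower still possible for house 3 is tulip.
That leaves donuts as the dessert for house 1.
The only drink still possible for house 1 is cocoa.
From clue 1, the wine drinker must be in house 2.
That leaves coffee as the drink for house 3.
Clue 3 places the carnation grower in house 2.
The only flower still possible for house 1 is poppy.
Clue 2 places the person who makes fudge in house 2.
So house 3 gets mousse for dessert.
So: house 1 = poppy/donuts/cocoa, house 2 = carnation/fudge/wine, house 3 = tulip/mousse/coffee.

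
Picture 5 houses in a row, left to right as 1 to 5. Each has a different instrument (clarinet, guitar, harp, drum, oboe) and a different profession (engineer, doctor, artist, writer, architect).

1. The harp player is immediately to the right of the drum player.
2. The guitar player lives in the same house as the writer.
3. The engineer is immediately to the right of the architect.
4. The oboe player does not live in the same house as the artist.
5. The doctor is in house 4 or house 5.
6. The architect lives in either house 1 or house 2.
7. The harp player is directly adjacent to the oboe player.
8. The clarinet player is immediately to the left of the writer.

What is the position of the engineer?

3

The architect is narrowed to house 1 or 2; consider each.
Placing it in house 1 leads to a contradiction, so it's in house 2.
From clue 3, the engineer must be in house 3.
So house 1 gets artist for profession.
That leaves drum as the instrument for house 1.
By clue 1, the harp player is in house 2.
By clue 7, the oboe player is in house 3.
House 5 instrument: only guitar fits.
Clue 2: the writer is in house 5.
So house 4 gets clarinet for instrument.
That leaves doctor as the profession for house 4.
So: house 1 = drum/artist, house 2 = harp/architect, house 3 = oboe/engineer, house 4 = clarinet/doctor, house 5 = guitar/writer.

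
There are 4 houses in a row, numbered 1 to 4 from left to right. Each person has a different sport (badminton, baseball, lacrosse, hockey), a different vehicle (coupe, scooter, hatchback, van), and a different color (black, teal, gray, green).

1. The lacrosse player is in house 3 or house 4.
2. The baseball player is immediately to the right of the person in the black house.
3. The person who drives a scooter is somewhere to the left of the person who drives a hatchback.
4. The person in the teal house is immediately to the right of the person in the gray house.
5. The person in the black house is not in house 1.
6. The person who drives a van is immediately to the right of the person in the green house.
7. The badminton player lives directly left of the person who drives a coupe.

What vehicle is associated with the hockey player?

House 1 vehicle: only scooter fits.
House 4 color: only teal fits.
By clue 4, the person in the gray house is in house 3.
House 1's color must be green (nothing else left).
So house 2 gets black for color.
The baseball player is in house 3 (clue 2).
From clue 6, the person who drives a van must be in house 2.
The only sport still possible for house 4 is lacrosse.
From clue 7, the badminton player must be in house 2.
By clue 7, the person who drives a coupe is in house 3.
That leaves hockey as the sport for house 1.
House 4's vehicle must be hatchback (nothing else left).
So: house 1 = hockey/scooter/green, house 2 = badminton/van/black, house 3 = baseball/coupe/gray, house 4 = lacrosse/hatchback/teal.

scooter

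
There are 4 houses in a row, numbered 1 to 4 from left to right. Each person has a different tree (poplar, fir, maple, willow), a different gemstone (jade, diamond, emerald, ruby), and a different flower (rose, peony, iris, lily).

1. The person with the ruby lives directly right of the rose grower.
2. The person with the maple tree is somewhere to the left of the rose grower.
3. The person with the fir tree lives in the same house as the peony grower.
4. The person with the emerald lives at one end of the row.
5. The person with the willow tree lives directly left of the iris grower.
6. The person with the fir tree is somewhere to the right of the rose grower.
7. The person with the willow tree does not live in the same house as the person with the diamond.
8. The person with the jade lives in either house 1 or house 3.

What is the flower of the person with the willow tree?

lily

The only gemstone still possible for house 2 is diamond.
The only flower still possible for house 1 is lily.
The person with the fir tree is narrowed to house 3 or 4; consider each.
Placing it in house 3 leads to a contradiction, so it's in house 4.
From clue 3, the peony grower must be in house 4.
House 2's flower must be iris (nothing else left).
House 3 flower: only rose fits.
Clue 1: the person with the ruby is in house 4.
Clue 5: the person with the willow tree is in house 1.
That leaves poplar as the tree for house 3.
That leaves jade as the gemstone for house 3.
House 2 tree: only maple fits.
The only gemstone still possible for house 1 is emerald.
So: house 1 = willow/emerald/lily, house 2 = maple/diamond/iris, house 3 = poplar/jade/rose, house 4 = fir/ruby/peony.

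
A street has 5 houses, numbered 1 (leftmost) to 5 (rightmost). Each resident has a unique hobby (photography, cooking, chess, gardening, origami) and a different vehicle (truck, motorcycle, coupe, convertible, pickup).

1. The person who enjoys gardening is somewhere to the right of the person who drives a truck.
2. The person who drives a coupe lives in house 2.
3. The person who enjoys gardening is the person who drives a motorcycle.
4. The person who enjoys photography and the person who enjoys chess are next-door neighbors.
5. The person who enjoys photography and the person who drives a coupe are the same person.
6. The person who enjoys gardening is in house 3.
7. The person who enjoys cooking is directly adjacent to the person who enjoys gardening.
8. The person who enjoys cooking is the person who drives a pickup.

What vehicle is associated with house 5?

The person who drives a coupe is in house 2 (clue 2).
The person who enjoys photography is in house 2 (clue 5).
From clue 6, the person who enjoys gardening must be in house 3.
House 4 hobby: only cooking fits.
House 4's vehicle must be pickup (nothing else left).
Clue 1: the person who drives a truck is in house 1.
By clue 3, the person who drives a motorcycle is in house 3.
By clue 4, the person who enjoys chess is in house 1.
That leaves origami as the hobby for house 5.
The only vehicle still possible for house 5 is convertible.
So: house 1 = chess/truck, house 2 = photography/coupe, house 3 = gardening/motorcycle, house 4 = cooking/pickup, house 5 = origami/convertible.

convertible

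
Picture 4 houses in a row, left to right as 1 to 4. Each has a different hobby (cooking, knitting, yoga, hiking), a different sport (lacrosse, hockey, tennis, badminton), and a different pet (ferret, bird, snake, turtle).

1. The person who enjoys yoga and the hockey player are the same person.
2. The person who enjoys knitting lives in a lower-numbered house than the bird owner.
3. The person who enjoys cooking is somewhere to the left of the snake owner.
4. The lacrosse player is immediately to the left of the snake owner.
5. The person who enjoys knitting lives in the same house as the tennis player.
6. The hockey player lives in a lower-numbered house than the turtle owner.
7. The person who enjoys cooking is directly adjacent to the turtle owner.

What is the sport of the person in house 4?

The only sport still possible for house 4 is badminton.
So house 1 gets ferret for pet.
So house 4 gets hiking for hobby.
The person who enjoys cooking is narrowed to house 1 or 2 or 3; consider each.
Placing it in house 1 and house 2 leads to a contradiction, so it's in house 3.
From clue 3, the snake owner must be in house 4.
Clue 4: the lacrosse player is in house 3.
The only pet still possible for house 2 is turtle.
That leaves bird as the pet for house 3.
From clue 6, the hockey player must be in house 1.
The only sport still possible for house 2 is tennis.
By clue 1, the person who enjoys yoga is in house 1.
Clue 5: the person who enjoys knitting is in house 2.
So: house 1 = yoga/hockey/ferret, house 2 = knitting/tennis/turtle, house 3 = cooking/lacrosse/bird, house 4 = hiking/badminton/snake.

badminton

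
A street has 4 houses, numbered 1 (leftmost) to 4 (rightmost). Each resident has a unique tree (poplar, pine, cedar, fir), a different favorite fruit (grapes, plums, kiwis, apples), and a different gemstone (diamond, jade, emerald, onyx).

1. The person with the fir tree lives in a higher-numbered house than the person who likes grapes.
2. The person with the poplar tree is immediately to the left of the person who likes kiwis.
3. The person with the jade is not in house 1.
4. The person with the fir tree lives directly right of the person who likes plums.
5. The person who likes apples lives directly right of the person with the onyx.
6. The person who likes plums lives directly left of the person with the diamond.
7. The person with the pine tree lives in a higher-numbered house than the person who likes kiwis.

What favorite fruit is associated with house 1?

grapes

So house 4 gets apples for favorite fruit.
Clue 5 places the person with the onyx in house 3.
So house 1 gets emerald for gemstone.
The person with the fir tree is narrowed to house 2 or 4; consider each.
Placing it in house 2 leads to a contradiction, so it's in house 4.
By clue 4, the person who likes plums is in house 3.
From clue 6, the person with the diamond must be in house 4.
That leaves grapes as the favorite fruit for house 1.
So house 2 gets kiwis for favorite fruit.
So house 2 gets jade for gemstone.
From clue 2, the person with the poplar tree must be in house 1.
House 2 tree: only cedar fits.
That leaves pine as the tree for house 3.
So: house 1 = poplar/grapes/emerald, house 2 = cedar/kiwis/jade, house 3 = pine/plums/onyx, house 4 = fir/apples/diamond.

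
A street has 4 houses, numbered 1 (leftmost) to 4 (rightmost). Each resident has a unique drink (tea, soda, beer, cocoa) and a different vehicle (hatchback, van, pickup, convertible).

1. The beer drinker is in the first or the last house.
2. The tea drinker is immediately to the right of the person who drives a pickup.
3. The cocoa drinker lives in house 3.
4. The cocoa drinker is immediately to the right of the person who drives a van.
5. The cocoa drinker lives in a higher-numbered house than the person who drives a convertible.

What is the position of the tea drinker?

Clue 3: the cocoa drinker is in house 3.
From clue 4, the person who drives a van must be in house 2.
The only vehicle still possible for house 1 is convertible.
That leaves hatchback as the vehicle for house 4.
From clue 2, the tea drinker must be in house 4.
So house 1 gets beer for drink.
That leaves soda as the drink for house 2.
House 3's vehicle must be pickup (nothing else left).
So: house 1 = beer/convertible, house 2 = soda/van, house 3 = cocoa/pickup, house 4 = tea/hatchback.

4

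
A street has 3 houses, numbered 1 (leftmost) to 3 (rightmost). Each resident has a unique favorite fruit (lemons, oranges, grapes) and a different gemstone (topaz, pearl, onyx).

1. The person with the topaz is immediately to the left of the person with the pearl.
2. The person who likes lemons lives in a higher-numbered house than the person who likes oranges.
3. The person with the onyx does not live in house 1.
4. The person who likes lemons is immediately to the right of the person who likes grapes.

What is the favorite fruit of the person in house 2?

grapes

That leaves lemons as the favorite fruit for house 3.
The only gemstone still possible for house 1 is topaz.
Clue 1 places the person with the pearl in house 2.
Clue 4: the person who likes grapes is in house 2.
That leaves oranges as the favorite fruit for house 1.
House 3's gemstone must be onyx (nothing else left).
So: house 1 = oranges/topaz, house 2 = grapes/pearl, house 3 = lemons/onyx.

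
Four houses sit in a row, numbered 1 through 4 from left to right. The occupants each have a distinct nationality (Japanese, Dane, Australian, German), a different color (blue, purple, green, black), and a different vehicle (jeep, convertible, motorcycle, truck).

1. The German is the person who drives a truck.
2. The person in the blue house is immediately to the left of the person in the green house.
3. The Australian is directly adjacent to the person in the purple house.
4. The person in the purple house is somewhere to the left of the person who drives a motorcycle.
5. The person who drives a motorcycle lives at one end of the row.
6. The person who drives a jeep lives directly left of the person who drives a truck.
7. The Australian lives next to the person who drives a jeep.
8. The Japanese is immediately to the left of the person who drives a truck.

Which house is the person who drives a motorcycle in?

4

By clue 5, the person who drives a motorcycle is in house 4.
So house 4 gets Dane for nationality.
The German is narrowed to house 2 or 3; consider each.
Placing it in house 2 leads to a contradiction, so it's in house 3.
By clue 1, the person who drives a truck is in house 3.
By clue 6, the person who drives a jeep is in house 2.
Clue 8 places the Japanese in house 2.
The only nationality still possible for house 1 is Australian.
So house 1 gets convertible for vehicle.
Clue 3: the person in the purple house is in house 2.
From clue 2, the person in the blue house must be in house 3.
Clue 2 places the person in the green house in house 4.
House 1's color must be black (nothing else left).
So: house 1 = Australian/black/convertible, house 2 = Japanese/purple/jeep, house 3 = German/blue/truck, house 4 = Dane/green/motorcycle.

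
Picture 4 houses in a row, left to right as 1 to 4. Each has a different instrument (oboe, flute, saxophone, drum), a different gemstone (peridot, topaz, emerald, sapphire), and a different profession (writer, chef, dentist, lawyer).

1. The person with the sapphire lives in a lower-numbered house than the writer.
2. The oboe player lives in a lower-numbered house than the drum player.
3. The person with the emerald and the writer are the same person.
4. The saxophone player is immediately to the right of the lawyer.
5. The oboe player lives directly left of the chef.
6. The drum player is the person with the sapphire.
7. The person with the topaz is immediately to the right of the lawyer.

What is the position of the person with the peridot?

So house 1 gets peridot for gemstone.
The drum player is narrowed to house 2 or 3; consider each.
Placing it in house 2 leads to a contradiction, so it's in house 3.
Clue 6: the person with the sapphire is in house 3.
So house 2 gets topaz for gemstone.
House 4 gemstone: only emerald fits.
Clue 1: the writer is in house 4.
By clue 7, the lawyer is in house 1.
From clue 4, the saxophone player must be in house 2.
That leaves flute as the instrument for house 4.
From clue 5, the chef must be in house 2.
The only instrument still possible for house 1 is oboe.
That leaves dentist as the profession for house 3.
So: house 1 = oboe/peridot/lawyer, house 2 = saxophone/topaz/chef, house 3 = drum/sapphire/dentist, house 4 = flute/emerald/writer.

1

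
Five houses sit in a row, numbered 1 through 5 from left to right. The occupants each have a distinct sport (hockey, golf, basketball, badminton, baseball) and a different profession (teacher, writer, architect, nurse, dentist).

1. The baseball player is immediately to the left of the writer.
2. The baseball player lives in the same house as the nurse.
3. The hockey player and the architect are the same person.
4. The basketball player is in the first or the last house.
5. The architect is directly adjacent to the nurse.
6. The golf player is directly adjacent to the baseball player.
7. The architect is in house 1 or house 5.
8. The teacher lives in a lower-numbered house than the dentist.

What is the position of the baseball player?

The baseball player is narrowed to house 2 or 4; consider each.
Placing it in house 4 leads to a contradiction, so it's in house 2.
By clue 1, the writer is in house 3.
From clue 2, the nurse must be in house 2.
Clue 5: the architect is in house 1.
House 4 sport: only badminton fits.
House 5's profession must be dentist (nothing else left).
By clue 3, the hockey player is in house 1.
House 3 sport: only golf fits.
The only sport still possible for house 5 is basketball.
That leaves teacher as the profession for house 4.
So: house 1 = hockey/architect, house 2 = baseball/nurse, house 3 = golf/writer, house 4 = badminton/teacher, house 5 = basketball/dentist.

2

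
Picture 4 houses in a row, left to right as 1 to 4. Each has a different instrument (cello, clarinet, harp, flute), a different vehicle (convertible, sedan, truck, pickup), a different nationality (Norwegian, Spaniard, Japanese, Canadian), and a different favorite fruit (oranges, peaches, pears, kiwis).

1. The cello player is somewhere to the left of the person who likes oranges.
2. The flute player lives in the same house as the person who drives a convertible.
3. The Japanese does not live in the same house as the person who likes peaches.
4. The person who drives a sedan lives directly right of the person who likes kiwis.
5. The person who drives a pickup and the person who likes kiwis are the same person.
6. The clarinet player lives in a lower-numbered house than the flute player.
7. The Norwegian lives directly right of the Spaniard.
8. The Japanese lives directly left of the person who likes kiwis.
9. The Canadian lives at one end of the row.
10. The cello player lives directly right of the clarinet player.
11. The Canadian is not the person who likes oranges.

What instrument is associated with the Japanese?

clarinet

The only vehicle still possible for house 1 is truck.
The cello player is narrowed to house 2 or 3; consider each.
Placing it in house 3 leads to a contradiction, so it's in house 2.
By clue 10, the clarinet player is in house 1.
That leaves pickup as the vehicle for house 2.
Clue 5 places the person who likes kiwis in house 2.
By clue 8, the Japanese is in house 1.
House 4's nationality must be Canadian (nothing else left).
From clue 4, the person who drives a sedan must be in house 3.
By clue 7, the Norwegian is in house 3.
Clue 7: the Spaniard is in house 2.
Clue 11 places the person who likes oranges in house 3.
House 4's vehicle must be convertible (nothing else left).
The only favorite fruit still possible for house 1 is pears.
House 4's favorite fruit must be peaches (nothing else left).
From clue 2, the flute player must be in house 4.
House 3's instrument must be harp (nothing else left).
So: house 1 = clarinet/truck/Japanese/pears, house 2 = cello/pickup/Spaniard/kiwis, house 3 = harp/sedan/Norwegian/oranges, house 4 = flute/convertible/Canadian/peaches.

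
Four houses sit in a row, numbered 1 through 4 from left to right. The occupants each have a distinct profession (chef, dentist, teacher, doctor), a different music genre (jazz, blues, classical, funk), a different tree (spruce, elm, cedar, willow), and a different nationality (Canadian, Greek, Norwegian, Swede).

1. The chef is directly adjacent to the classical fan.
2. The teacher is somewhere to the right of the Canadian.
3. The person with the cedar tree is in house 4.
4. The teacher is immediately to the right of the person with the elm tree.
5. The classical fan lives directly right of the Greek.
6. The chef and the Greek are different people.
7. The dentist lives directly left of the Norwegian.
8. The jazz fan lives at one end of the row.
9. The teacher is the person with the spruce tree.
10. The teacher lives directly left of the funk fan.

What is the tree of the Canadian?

By clue 3, the person with the cedar tree is in house 4.
The teacher is narrowed to house 2 or 3; consider each.
Placing it in house 2 leads to a contradiction, so it's in house 3.
Clue 4 places the person with the elm tree in house 2.
By clue 9, the person with the spruce tree is in house 3.
The funk fan is in house 4 (clue 10).
So house 1 gets willow for tree.
The only music genre still possible for house 1 is jazz.
The only nationality still possible for house 4 is Swede.
House 3 nationality: only Norwegian fits.
The dentist is in house 2 (clue 7).
The chef is narrowed to house 1 or 4; consider each.
Placing it in house 1 leads to a contradiction, so it's in house 4.
By clue 1, the classical fan is in house 3.
Clue 5: the Greek is in house 2.
So house 1 gets doctor for profession.
That leaves blues as the music genre for house 2.
So house 1 gets Canadian for nationality.
So: house 1 = doctor/jazz/willow/Canadian, house 2 = dentist/blues/elm/Greek, house 3 = teacher/classical/spruce/Norwegian, house 4 = chef/funk/cedar/Swede.

willow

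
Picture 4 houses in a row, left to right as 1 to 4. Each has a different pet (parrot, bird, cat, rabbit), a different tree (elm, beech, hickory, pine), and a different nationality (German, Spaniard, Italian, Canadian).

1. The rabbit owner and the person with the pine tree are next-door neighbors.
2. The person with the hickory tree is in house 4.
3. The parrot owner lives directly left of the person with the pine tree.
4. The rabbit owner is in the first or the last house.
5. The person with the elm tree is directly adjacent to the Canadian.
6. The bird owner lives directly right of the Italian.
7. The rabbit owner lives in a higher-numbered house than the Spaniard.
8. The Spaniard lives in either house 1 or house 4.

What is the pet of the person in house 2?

parrot

Clue 2 places the person with the hickory tree in house 4.
The rabbit owner is in house 4 (clue 7).
Clue 8: the Spaniard is in house 1.
Clue 1: the person with the pine tree is in house 3.
Clue 3: the parrot owner is in house 2.
The bird owner is in house 3 (clue 6).
The Italian is in house 2 (clue 6).
So house 1 gets cat for pet.
The person with the elm tree is in house 2 (clue 5).
By clue 5, the Canadian is in house 3.
The only tree still possible for house 1 is beech.
The only nationality still possible for house 4 is German.
So: house 1 = cat/beech/Spaniard, house 2 = parrot/elm/Italian, house 3 = bird/pine/Canadian, house 4 = rabbit/hickory/German.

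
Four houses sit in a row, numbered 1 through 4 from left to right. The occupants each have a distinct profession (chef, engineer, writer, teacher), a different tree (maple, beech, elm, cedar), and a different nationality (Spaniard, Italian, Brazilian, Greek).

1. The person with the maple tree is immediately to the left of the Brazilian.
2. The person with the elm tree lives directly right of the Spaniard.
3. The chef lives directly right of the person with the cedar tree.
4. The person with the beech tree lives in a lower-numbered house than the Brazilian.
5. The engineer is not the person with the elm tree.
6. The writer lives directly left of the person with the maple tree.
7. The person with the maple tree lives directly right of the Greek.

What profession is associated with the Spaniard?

chef

House 4's tree must be elm (nothing else left).
By clue 2, the Spaniard is in house 3.
That leaves Brazilian as the nationality for house 4.
Clue 1: the person with the maple tree is in house 3.
The writer is in house 2 (clue 6).
By clue 7, the Greek is in house 2.
The only nationality still possible for house 1 is Italian.
The chef is in house 3 (clue 3).
From clue 3, the person with the cedar tree must be in house 2.
House 1's profession must be engineer (nothing else left).
So house 4 gets teacher for profession.
House 1 tree: only beech fits.
So: house 1 = engineer/beech/Italian, house 2 = writer/cedar/Greek, house 3 = chef/maple/Spaniard, house 4 = teacher/elm/Brazilian.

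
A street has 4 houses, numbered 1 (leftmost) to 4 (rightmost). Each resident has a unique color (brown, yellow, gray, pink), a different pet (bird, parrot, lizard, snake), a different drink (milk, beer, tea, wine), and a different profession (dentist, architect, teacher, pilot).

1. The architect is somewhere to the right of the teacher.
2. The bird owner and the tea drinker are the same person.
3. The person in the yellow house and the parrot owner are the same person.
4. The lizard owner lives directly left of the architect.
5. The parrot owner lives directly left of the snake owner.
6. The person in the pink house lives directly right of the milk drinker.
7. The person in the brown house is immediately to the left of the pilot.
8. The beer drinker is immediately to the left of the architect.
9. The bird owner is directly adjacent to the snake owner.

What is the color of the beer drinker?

gray

The person in the brown house is narrowed to house 1 or 2 or 3; consider each.
Placing it in house 1 and house 2 leads to a contradiction, so it's in house 3.
Clue 7: the pilot is in house 4.
The only pet still possible for house 4 is bird.
The tea drinker is in house 4 (clue 2).
The snake owner is in house 3 (clue 9).
Clue 5: the parrot owner is in house 2.
So house 1 gets lizard for pet.
From clue 3, the person in the yellow house must be in house 2.
By clue 4, the architect is in house 2.
The beer drinker is in house 1 (clue 8).
House 1 color: only gray fits.
House 4 color: only pink fits.
So house 2 gets wine for drink.
House 3's drink must be milk (nothing else left).
That leaves teacher as the profession for house 1.
That leaves dentist as the profession for house 3.
So: house 1 = gray/lizard/beer/teacher, house 2 = yellow/parrot/wine/architect, house 3 = brown/snake/milk/dentist, house 4 = pink/bird/tea/pilot.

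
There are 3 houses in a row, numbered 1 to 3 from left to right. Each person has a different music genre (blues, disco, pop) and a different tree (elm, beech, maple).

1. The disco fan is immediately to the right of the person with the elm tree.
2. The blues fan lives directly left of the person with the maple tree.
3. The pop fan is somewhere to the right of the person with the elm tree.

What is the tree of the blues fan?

That leaves blues as the music genre for house 1.
The person with the maple tree is in house 2 (clue 2).
House 3 tree: only beech fits.
By clue 1, the disco fan is in house 2.
That leaves pop as the music genre for house 3.
House 1's tree must be elm (nothing else left).
So: house 1 = blues/elm, house 2 = disco/maple, house 3 = pop/beech.

elm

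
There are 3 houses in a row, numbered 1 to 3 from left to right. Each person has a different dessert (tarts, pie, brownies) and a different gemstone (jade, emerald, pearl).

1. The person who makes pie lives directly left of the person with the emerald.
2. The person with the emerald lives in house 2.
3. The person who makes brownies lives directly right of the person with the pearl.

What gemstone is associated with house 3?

By clue 2, the person with the emerald is in house 2.
So house 1 gets pearl for gemstone.
So house 3 gets jade for gemstone.
From clue 1, the person who makes pie must be in house 1.
By clue 3, the person who makes brownies is in house 2.
House 3 dessert: only tarts fits.
So: house 1 = pie/pearl, house 2 = brownies/emerald, house 3 = tarts/jade.

jade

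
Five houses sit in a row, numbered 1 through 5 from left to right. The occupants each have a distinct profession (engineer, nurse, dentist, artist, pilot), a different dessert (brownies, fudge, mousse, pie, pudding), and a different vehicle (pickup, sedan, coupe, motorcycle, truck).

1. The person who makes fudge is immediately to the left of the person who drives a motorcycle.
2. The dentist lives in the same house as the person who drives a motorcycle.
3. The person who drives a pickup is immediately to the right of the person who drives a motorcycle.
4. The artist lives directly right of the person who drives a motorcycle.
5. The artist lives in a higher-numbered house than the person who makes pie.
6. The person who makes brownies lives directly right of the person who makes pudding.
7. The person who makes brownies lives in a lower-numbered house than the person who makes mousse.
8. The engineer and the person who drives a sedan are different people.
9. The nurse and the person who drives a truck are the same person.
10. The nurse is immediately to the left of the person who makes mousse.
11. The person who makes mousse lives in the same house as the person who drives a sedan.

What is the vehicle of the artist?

House 5 dessert: only mousse fits.
The nurse is in house 4 (clue 10).
From clue 11, the person who drives a sedan must be in house 5.
House 1 vehicle: only coupe fits.
Clue 4: the artist is in house 3.
From clue 4, the person who drives a motorcycle must be in house 2.
By clue 9, the person who drives a truck is in house 4.
The only profession still possible for house 5 is pilot.
That leaves brownies as the dessert for house 4.
So house 3 gets pickup for vehicle.
Clue 1 places the person who makes fudge in house 1.
By clue 6, the person who makes pudding is in house 3.
That leaves engineer as the profession for house 1.
The only profession still possible for house 2 is dentist.
House 2's dessert must be pie (nothing else left).
So: house 1 = engineer/fudge/coupe, house 2 = dentist/pie/motorcycle, house 3 = artist/pudding/pickup, house 4 = nurse/brownies/truck, house 5 = pilot/mousse/sedan.

pickup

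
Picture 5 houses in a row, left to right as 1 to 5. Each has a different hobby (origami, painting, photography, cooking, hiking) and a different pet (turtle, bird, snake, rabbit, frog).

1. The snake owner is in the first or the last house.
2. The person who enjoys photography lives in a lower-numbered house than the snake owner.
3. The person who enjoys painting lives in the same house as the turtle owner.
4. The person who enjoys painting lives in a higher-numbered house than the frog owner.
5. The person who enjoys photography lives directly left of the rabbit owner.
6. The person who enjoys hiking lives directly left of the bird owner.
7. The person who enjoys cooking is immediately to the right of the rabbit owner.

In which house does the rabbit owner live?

From clue 2, the snake owner must be in house 5.
House 1 pet: only frog fits.
The person who enjoys cooking is narrowed to house 3 or 4 or 5; consider each.
Placing it in house 4 and house 5 leads to a contradiction, so it's in house 3.
By clue 7, the rabbit owner is in house 2.
So house 5 gets origami for hobby.
From clue 3, the person who enjoys painting must be in house 4.
From clue 3, the turtle owner must be in house 4.
From clue 5, the person who enjoys photography must be in house 1.
From clue 6, the person who enjoys hiking must be in house 2.
Clue 6: the bird owner is in house 3.
So: house 1 = photography/frog, house 2 = hiking/rabbit, house 3 = cooking/bird, house 4 = painting/turtle, house 5 = origami/snake.

2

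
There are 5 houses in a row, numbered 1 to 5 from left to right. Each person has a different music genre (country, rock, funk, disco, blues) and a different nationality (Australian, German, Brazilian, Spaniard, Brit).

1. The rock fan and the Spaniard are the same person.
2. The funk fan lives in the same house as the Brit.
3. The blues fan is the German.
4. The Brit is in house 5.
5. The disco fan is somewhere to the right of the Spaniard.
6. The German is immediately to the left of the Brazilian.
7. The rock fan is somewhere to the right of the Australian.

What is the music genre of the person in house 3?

blues

By clue 4, the Brit is in house 5.
Clue 2: the funk fan is in house 5.
The only nationality still possible for house 4 is Brazilian.
Clue 6 places the German in house 3.
House 1 nationality: only Australian fits.
So house 2 gets Spaniard for nationality.
By clue 1, the rock fan is in house 2.
The blues fan is in house 3 (clue 3).
The only music genre still possible for house 1 is country.
That leaves disco as the music genre for house 4.
So: house 1 = country/Australian, house 2 = rock/Spaniard, house 3 = blues/German, house 4 = disco/Brazilian, house 5 = funk/Brit.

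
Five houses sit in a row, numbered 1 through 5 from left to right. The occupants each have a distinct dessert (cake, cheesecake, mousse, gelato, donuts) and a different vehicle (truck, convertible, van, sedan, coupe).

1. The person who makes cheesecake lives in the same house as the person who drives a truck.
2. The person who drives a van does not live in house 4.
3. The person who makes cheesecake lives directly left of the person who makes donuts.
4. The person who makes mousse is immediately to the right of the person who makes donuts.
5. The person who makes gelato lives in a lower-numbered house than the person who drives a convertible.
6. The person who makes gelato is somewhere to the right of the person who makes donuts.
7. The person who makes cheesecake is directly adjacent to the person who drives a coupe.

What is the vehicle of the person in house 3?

van

So house 5 gets cake for dessert.
The only dessert still possible for house 1 is cheesecake.
So house 2 gets donuts for dessert.
The person who drives a truck is in house 1 (clue 1).
Clue 4 places the person who makes mousse in house 3.
The person who drives a coupe is in house 2 (clue 7).
House 4's dessert must be gelato (nothing else left).
The person who drives a convertible is in house 5 (clue 5).
So house 3 gets van for vehicle.
House 4's vehicle must be sedan (nothing else left).
So: house 1 = cheesecake/truck, house 2 = donuts/coupe, house 3 = mousse/van, house 4 = gelato/sedan, house 5 = cake/convertible.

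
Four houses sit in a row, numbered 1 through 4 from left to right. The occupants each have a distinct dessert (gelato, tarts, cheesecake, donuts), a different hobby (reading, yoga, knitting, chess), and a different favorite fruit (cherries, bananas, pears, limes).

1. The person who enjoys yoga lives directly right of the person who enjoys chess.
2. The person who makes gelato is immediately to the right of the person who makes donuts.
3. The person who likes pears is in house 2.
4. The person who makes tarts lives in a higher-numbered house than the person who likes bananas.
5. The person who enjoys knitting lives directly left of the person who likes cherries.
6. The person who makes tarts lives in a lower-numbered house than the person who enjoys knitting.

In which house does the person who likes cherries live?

4

The person who likes pears is in house 2 (clue 3).
The person who makes tarts is in house 2 (clue 6).
The person who enjoys knitting is in house 3 (clue 6).
By clue 1, the person who enjoys yoga is in house 2.
From clue 1, the person who enjoys chess must be in house 1.
The person who makes gelato is in house 4 (clue 2).
Clue 2 places the person who makes donuts in house 3.
By clue 4, the person who likes bananas is in house 1.
By clue 5, the person who likes cherries is in house 4.
House 1 dessert: only cheesecake fits.
So house 4 gets reading for hobby.
House 3 favorite fruit: only limes fits.
So: house 1 = cheesecake/chess/bananas, house 2 = tarts/yoga/pears, house 3 = donuts/knitting/limes, house 4 = gelato/reading/cherries.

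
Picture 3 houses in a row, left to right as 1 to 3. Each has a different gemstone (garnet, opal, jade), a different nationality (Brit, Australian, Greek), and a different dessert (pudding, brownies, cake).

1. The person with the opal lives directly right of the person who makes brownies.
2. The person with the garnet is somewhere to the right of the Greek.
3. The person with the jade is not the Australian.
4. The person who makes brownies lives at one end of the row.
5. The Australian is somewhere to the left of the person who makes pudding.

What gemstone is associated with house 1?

jade

Clue 4: the person who makes brownies is in house 1.
The only gemstone still possible for house 1 is jade.
The only nationality still possible for house 3 is Brit.
Clue 1: the person with the opal is in house 2.
From clue 3, the Australian must be in house 2.
The person who makes pudding is in house 3 (clue 5).
House 3's gemstone must be garnet (nothing else left).
That leaves Greek as the nationality for house 1.
So house 2 gets cake for dessert.
So: house 1 = jade/Greek/brownies, house 2 = opal/Australian/cake, house 3 = garnet/Brit/pudding.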